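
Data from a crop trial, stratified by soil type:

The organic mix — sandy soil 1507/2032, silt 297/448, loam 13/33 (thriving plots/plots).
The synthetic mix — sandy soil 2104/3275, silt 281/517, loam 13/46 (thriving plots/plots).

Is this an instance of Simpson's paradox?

No

Sandy soil: the organic mix 1507/2032 = 74.2%, the synthetic mix 2104/3275 = 64.2% → the organic mix
Silt: the organic mix 297/448 = 66.3%, the synthetic mix 281/517 = 54.4% → the organic mix
Loam: the organic mix 13/33 = 39.4%, the synthetic mix 13/46 = 28.3% → the organic mix
Overall: the organic mix 1817/2513 = 72.3%, the synthetic mix 2398/3838 = 62.5% → the organic mix
The organic mix wins overall and in every soil group — no reversal.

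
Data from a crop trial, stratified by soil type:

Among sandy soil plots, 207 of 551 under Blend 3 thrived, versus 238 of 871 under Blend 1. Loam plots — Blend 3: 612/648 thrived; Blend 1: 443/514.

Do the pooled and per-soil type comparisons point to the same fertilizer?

Sandy soil: Blend 3 207/551 = 37.6%, Blend 1 238/871 = 27.3% → Blend 3
Loam: Blend 3 612/648 = 94.4%, Blend 1 443/514 = 86.2% → Blend 3
Overall: Blend 3 819/1199 = 68.3%, Blend 1 681/1385 = 49.2% → Blend 3
Blend 3 wins overall and in every soil group — no reversal.

Yes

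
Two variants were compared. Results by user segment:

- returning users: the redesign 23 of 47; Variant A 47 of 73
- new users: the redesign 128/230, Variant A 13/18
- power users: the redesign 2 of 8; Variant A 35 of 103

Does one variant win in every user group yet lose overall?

Returning users: the redesign 23/47 = 48.9%, Variant A 47/73 = 64.4% → Variant A
New users: the redesign 128/230 = 55.7%, Variant A 13/18 = 72.2% → Variant A
Power users: the redesign 2/8 = 25.0%, Variant A 35/103 = 34.0% → Variant A
Overall: the redesign 153/285 = 53.7%, Variant A 95/194 = 49.0% → the redesign
Variant A wins each user group but the redesign wins overall — the comparison reverses. Variant A's views skew toward power users, which has a lower base rate.

Yes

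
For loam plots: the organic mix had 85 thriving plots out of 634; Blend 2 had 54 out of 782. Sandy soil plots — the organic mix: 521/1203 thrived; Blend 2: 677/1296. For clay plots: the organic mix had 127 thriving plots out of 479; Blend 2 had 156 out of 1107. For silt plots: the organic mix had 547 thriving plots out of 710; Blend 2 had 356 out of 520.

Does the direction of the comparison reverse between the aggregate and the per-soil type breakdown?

Loam: the organic mix 85/634 = 13.4%, Blend 2 54/782 = 6.9% → the organic mix
Sandy soil: the organic mix 521/1203 = 43.3%, Blend 2 677/1296 = 52.2% → Blend 2
Clay: the organic mix 127/479 = 26.5%, Blend 2 156/1107 = 14.1% → the organic mix
Silt: the organic mix 547/710 = 77.0%, Blend 2 356/520 = 68.5% → the organic mix
Overall: the organic mix 1280/3026 = 42.3%, Blend 2 1243/3705 = 33.5% → the organic mix
Neither sweeps: the organic mix wins 3 of 4 groups, Blend 2 wins 1. The organic mix wins overall but not every group — no Simpson reversal.

No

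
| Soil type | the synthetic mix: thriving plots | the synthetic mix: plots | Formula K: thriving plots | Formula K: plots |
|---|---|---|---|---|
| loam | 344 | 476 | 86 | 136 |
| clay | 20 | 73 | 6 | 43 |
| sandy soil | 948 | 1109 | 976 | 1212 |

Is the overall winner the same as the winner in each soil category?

Yes

Loam: the synthetic mix 344/476 = 72.3%, Formula K 86/136 = 63.2% → the synthetic mix
Clay: the synthetic mix 20/73 = 27.4%, Formula K 6/43 = 14.0% → the synthetic mix
Sandy soil: the synthetic mix 948/1109 = 85.5%, Formula K 976/1212 = 80.5% → the synthetic mix
Overall: the synthetic mix 1312/1658 = 79.1%, Formula K 1068/1391 = 76.8% → the synthetic mix
The synthetic mix wins overall and in every soil group — no reversal.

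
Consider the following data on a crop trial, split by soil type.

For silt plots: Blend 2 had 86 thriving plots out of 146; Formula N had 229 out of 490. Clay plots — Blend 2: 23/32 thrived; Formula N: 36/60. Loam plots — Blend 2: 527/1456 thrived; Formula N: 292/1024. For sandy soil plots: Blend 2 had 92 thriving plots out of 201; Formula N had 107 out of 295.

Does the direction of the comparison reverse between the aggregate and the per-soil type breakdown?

Silt: Blend 2 86/146 = 58.9%, Formula N 229/490 = 46.7% → Blend 2
Clay: Blend 2 23/32 = 71.9%, Formula N 36/60 = 60.0% → Blend 2
Loam: Blend 2 527/1456 = 36.2%, Formula N 292/1024 = 28.5% → Blend 2
Sandy soil: Blend 2 92/201 = 45.8%, Formula N 107/295 = 36.3% → Blend 2
Overall: Blend 2 728/1835 = 39.7%, Formula N 664/1869 = 35.5% → Blend 2
Blend 2 wins overall and in every soil group — no reversal.

No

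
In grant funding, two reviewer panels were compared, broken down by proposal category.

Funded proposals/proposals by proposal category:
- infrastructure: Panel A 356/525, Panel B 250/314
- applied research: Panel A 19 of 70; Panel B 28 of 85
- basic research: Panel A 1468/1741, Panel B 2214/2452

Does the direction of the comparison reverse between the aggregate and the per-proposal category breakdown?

No

Infrastructure: Panel A 356/525 = 67.8%, Panel B 250/314 = 79.6% → Panel B
Applied research: Panel A 19/70 = 27.1%, Panel B 28/85 = 32.9% → Panel B
Basic research: Panel A 1468/1741 = 84.3%, Panel B 2214/2452 = 90.3% → Panel B
Overall: Panel A 1843/2336 = 78.9%, Panel B 2492/2851 = 87.4% → Panel B
Panel B wins overall and in every proposal group — no reversal.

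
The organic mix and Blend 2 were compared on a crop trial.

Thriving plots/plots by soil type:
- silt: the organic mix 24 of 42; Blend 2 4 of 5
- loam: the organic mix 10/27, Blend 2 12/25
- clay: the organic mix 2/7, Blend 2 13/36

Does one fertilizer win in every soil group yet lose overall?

Silt: the organic mix 24/42 = 57.1%, Blend 2 4/5 = 80.0% → Blend 2
Loam: the organic mix 10/27 = 37.0%, Blend 2 12/25 = 48.0% → Blend 2
Clay: the organic mix 2/7 = 28.6%, Blend 2 13/36 = 36.1% → Blend 2
Overall: the organic mix 36/76 = 47.4%, Blend 2 29/66 = 43.9% → the organic mix
Blend 2 wins each soil group but the organic mix wins overall — the comparison reverses. Blend 2's plots skew toward clay, which has a lower base rate.

Yes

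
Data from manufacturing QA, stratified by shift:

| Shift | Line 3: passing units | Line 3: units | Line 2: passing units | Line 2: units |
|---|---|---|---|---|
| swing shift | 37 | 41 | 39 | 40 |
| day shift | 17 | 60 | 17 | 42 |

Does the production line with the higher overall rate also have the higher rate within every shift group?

Yes

Swing shift: Line 3 37/41 = 90.2%, Line 2 39/40 = 97.5% → Line 2
Day shift: Line 3 17/60 = 28.3%, Line 2 17/42 = 40.5% → Line 2
Overall: Line 3 54/101 = 53.5%, Line 2 56/82 = 68.3% → Line 2
Line 2 wins overall and in every shift group — no reversal.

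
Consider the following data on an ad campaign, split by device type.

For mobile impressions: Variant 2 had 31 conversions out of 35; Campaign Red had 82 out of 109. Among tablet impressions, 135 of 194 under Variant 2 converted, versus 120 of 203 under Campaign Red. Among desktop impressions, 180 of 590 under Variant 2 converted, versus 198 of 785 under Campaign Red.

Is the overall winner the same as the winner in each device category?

Yes

Mobile: Variant 2 31/35 = 88.6%, Campaign Red 82/109 = 75.2% → Variant 2
Tablet: Variant 2 135/194 = 69.6%, Campaign Red 120/203 = 59.1% → Variant 2
Desktop: Variant 2 180/590 = 30.5%, Campaign Red 198/785 = 25.2% → Variant 2
Overall: Variant 2 346/819 = 42.2%, Campaign Red 400/1097 = 36.5% → Variant 2
Variant 2 wins overall and in every device group — no reversal.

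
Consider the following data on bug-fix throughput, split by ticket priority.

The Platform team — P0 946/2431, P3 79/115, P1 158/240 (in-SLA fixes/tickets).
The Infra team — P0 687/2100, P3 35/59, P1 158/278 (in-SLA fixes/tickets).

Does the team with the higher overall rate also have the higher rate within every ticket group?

Yes

P0: the Platform team 946/2431 = 38.9%, the Infra team 687/2100 = 32.7% → the Platform team
P3: the Platform team 79/115 = 68.7%, the Infra team 35/59 = 59.3% → the Platform team
P1: the Platform team 158/240 = 65.8%, the Infra team 158/278 = 56.8% → the Platform team
Overall: the Platform team 1183/2786 = 42.5%, the Infra team 880/2437 = 36.1% → the Platform team
The Platform team wins overall and in every ticket group — no reversal.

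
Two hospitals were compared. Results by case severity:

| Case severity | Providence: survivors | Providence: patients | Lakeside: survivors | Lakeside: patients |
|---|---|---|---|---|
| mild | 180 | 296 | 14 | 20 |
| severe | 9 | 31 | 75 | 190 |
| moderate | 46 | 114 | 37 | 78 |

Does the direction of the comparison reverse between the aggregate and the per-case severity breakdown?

Mild: Providence 180/296 = 60.8%, Lakeside 14/20 = 70.0% → Lakeside
Severe: Providence 9/31 = 29.0%, Lakeside 75/190 = 39.5% → Lakeside
Moderate: Providence 46/114 = 40.4%, Lakeside 37/78 = 47.4% → Lakeside
Overall: Providence 235/441 = 53.3%, Lakeside 126/288 = 43.8% → Providence
Lakeside wins each case group but Providence wins overall — the comparison reverses. Lakeside's patients skew toward severe, which has a lower base rate.

Yes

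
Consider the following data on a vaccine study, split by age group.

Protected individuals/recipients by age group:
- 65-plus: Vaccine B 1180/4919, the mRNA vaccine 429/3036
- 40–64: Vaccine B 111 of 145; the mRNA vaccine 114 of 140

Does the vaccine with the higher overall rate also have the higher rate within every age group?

65-plus: Vaccine B 1180/4919 = 24.0%, the mRNA vaccine 429/3036 = 14.1% → Vaccine B
40–64: Vaccine B 111/145 = 76.6%, the mRNA vaccine 114/140 = 81.4% → the mRNA vaccine
Overall: Vaccine B 1291/5064 = 25.5%, the mRNA vaccine 543/3176 = 17.1% → Vaccine B
Neither sweeps: Vaccine B wins 1 of 2 groups, the mRNA vaccine wins 1. Vaccine B wins overall but not every group — no Simpson reversal.

No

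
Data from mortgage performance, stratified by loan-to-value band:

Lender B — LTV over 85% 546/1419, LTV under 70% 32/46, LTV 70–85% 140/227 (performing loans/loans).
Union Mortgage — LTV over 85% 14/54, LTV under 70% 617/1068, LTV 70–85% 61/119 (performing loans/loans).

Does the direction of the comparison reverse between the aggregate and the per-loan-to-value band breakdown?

LTV over 85%: Lender B 546/1419 = 38.5%, Union Mortgage 14/54 = 25.9% → Lender B
LTV under 70%: Lender B 32/46 = 69.6%, Union Mortgage 617/1068 = 57.8% → Lender B
LTV 70–85%: Lender B 140/227 = 61.7%, Union Mortgage 61/119 = 51.3% → Lender B
Overall: Lender B 718/1692 = 42.4%, Union Mortgage 692/1241 = 55.8% → Union Mortgage
Lender B wins each loan-to-value group but Union Mortgage wins overall — the comparison reverses. Lender B's loans skew toward LTV over 85%, which has a lower base rate.

Yes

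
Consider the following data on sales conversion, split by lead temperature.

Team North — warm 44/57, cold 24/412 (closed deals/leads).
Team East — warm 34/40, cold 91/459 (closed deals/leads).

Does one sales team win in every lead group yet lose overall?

Warm: Team North 44/57 = 77.2%, Team East 34/40 = 85.0% → Team East
Cold: Team North 24/412 = 5.8%, Team East 91/459 = 19.8% → Team East
Overall: Team North 68/469 = 14.5%, Team East 125/499 = 25.1% → Team East
Team East wins overall and in every lead group — no reversal.

No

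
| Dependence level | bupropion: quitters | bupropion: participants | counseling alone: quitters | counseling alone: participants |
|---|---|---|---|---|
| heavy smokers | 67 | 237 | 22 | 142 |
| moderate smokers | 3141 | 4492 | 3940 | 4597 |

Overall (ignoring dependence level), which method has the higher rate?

Heavy smokers: bupropion 67/237 = 28.3%, counseling alone 22/142 = 15.5% → bupropion
Moderate smokers: bupropion 3141/4492 = 69.9%, counseling alone 3940/4597 = 85.7% → counseling alone
Overall: bupropion 3208/4729 = 67.8%, counseling alone 3962/4739 = 83.6% → counseling alone
(Neither sweeps every dependence group, but counseling alone has the higher pooled rate.)

counseling alone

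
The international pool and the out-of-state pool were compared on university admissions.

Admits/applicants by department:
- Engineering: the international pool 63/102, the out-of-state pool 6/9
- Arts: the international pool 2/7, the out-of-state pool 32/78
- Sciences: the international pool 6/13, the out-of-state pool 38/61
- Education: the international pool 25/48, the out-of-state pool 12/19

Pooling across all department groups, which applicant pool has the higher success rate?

the international pool

Engineering: the international pool 63/102 = 61.8%, the out-of-state pool 6/9 = 66.7% → the out-of-state pool
Arts: the international pool 2/7 = 28.6%, the out-of-state pool 32/78 = 41.0% → the out-of-state pool
Sciences: the international pool 6/13 = 46.2%, the out-of-state pool 38/61 = 62.3% → the out-of-state pool
Education: the international pool 25/48 = 52.1%, the out-of-state pool 12/19 = 63.2% → the out-of-state pool
Overall: the international pool 96/170 = 56.5%, the out-of-state pool 88/167 = 52.7% → the international pool
(The out-of-state pool wins every department group but the international pool wins overall — the out-of-state pool's applicants skew toward the low-rate Arts group.)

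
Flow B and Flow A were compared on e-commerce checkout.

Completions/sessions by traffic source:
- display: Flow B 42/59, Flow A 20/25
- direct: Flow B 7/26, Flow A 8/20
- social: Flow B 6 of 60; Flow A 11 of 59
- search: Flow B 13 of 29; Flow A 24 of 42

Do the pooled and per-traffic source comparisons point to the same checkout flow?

Display: Flow B 42/59 = 71.2%, Flow A 20/25 = 80.0% → Flow A
Direct: Flow B 7/26 = 26.9%, Flow A 8/20 = 40.0% → Flow A
Social: Flow B 6/60 = 10.0%, Flow A 11/59 = 18.6% → Flow A
Search: Flow B 13/29 = 44.8%, Flow A 24/42 = 57.1% → Flow A
Overall: Flow B 68/174 = 39.1%, Flow A 63/146 = 43.2% → Flow A
Flow A wins overall and in every traffic group — no reversal.

Yes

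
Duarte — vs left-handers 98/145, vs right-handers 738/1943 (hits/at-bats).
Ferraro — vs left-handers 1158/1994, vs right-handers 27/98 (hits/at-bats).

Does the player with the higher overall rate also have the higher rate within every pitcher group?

Vs left-handers: Duarte 98/145 = 67.6%, Ferraro 1158/1994 = 58.1% → Duarte
Vs right-handers: Duarte 738/1943 = 38.0%, Ferraro 27/98 = 27.6% → Duarte
Overall: Duarte 836/2088 = 40.0%, Ferraro 1185/2092 = 56.6% → Ferraro
Duarte wins each pitcher group but Ferraro wins overall — the comparison reverses. Duarte's at-bats skew toward vs right-handers, which has a lower base rate.

No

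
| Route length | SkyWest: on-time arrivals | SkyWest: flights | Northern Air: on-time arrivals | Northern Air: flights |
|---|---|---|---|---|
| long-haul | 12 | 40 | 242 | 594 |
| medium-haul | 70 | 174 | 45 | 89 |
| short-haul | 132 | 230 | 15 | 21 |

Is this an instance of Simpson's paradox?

Yes

Long-haul: SkyWest 12/40 = 30.0%, Northern Air 242/594 = 40.7% → Northern Air
Medium-haul: SkyWest 70/174 = 40.2%, Northern Air 45/89 = 50.6% → Northern Air
Short-haul: SkyWest 132/230 = 57.4%, Northern Air 15/21 = 71.4% → Northern Air
Overall: SkyWest 214/444 = 48.2%, Northern Air 302/704 = 42.9% → SkyWest
Northern Air wins each route group but SkyWest wins overall — the comparison reverses. Northern Air's flights skew toward long-haul, which has a lower base rate.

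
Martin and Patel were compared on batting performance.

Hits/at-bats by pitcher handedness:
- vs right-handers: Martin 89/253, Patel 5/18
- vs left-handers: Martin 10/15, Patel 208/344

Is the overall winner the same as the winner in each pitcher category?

Vs right-handers: Martin 89/253 = 35.2%, Patel 5/18 = 27.8% → Martin
Vs left-handers: Martin 10/15 = 66.7%, Patel 208/344 = 60.5% → Martin
Overall: Martin 99/268 = 36.9%, Patel 213/362 = 58.8% → Patel
Martin wins each pitcher group but Patel wins overall — the comparison reverses. Martin's at-bats skew toward vs right-handers, which has a lower base rate.

No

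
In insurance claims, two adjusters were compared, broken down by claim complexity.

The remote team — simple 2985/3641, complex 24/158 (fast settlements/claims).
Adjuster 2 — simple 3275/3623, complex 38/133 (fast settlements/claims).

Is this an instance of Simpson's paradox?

No

Simple: the remote team 2985/3641 = 82.0%, Adjuster 2 3275/3623 = 90.4% → Adjuster 2
Complex: the remote team 24/158 = 15.2%, Adjuster 2 38/133 = 28.6% → Adjuster 2
Overall: the remote team 3009/3799 = 79.2%, Adjuster 2 3313/3756 = 88.2% → Adjuster 2
Adjuster 2 wins overall and in every claim group — no reversal.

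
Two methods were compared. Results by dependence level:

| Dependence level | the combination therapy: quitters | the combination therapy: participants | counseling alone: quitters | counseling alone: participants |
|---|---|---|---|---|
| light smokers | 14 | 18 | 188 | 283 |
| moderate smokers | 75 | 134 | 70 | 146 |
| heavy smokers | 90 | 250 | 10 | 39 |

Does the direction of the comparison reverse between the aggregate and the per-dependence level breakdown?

Yes

Light smokers: the combination therapy 14/18 = 77.8%, counseling alone 188/283 = 66.4% → the combination therapy
Moderate smokers: the combination therapy 75/134 = 56.0%, counseling alone 70/146 = 47.9% → the combination therapy
Heavy smokers: the combination therapy 90/250 = 36.0%, counseling alone 10/39 = 25.6% → the combination therapy
Overall: the combination therapy 179/402 = 44.5%, counseling alone 268/468 = 57.3% → counseling alone
The combination therapy wins each dependence group but counseling alone wins overall — the comparison reverses. The combination therapy's participants skew toward heavy smokers, which has a lower base rate.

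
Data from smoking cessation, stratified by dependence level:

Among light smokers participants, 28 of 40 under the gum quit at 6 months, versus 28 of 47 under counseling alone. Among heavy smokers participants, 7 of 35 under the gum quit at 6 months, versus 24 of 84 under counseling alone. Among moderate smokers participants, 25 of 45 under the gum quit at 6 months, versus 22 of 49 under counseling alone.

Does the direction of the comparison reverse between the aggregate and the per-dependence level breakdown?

No

Light smokers: the gum 28/40 = 70.0%, counseling alone 28/47 = 59.6% → the gum
Heavy smokers: the gum 7/35 = 20.0%, counseling alone 24/84 = 28.6% → counseling alone
Moderate smokers: the gum 25/45 = 55.6%, counseling alone 22/49 = 44.9% → the gum
Overall: the gum 60/120 = 50.0%, counseling alone 74/180 = 41.1% → the gum
Neither sweeps: the gum wins 2 of 3 groups, counseling alone wins 1. The gum wins overall but not every group — no Simpson reversal.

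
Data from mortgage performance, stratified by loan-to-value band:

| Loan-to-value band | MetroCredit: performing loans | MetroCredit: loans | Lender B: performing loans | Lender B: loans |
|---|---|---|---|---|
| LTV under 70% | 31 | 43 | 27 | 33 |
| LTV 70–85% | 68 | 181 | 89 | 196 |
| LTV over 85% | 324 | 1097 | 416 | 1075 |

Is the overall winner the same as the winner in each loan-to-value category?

LTV under 70%: MetroCredit 31/43 = 72.1%, Lender B 27/33 = 81.8% → Lender B
LTV 70–85%: MetroCredit 68/181 = 37.6%, Lender B 89/196 = 45.4% → Lender B
LTV over 85%: MetroCredit 324/1097 = 29.5%, Lender B 416/1075 = 38.7% → Lender B
Overall: MetroCredit 423/1321 = 32.0%, Lender B 532/1304 = 40.8% → Lender B
Lender B wins overall and in every loan-to-value group — no reversal.

Yes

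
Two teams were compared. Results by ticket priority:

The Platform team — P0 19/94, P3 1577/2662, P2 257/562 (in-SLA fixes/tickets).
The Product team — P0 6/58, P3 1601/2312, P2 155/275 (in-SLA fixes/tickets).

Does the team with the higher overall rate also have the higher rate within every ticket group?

P0: the Platform team 19/94 = 20.2%, the Product team 6/58 = 10.3% → the Platform team
P3: the Platform team 1577/2662 = 59.2%, the Product team 1601/2312 = 69.2% → the Product team
P2: the Platform team 257/562 = 45.7%, the Product team 155/275 = 56.4% → the Product team
Overall: the Platform team 1853/3318 = 55.8%, the Product team 1762/2645 = 66.6% → the Product team
Neither sweeps: the Platform team wins 1 of 3 groups, the Product team wins 2. The Product team wins overall but not every group — no Simpson reversal.

No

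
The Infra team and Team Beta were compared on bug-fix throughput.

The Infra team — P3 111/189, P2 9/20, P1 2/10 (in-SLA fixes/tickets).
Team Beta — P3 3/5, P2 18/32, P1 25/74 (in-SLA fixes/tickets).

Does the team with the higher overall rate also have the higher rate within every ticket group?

P3: the Infra team 111/189 = 58.7%, Team Beta 3/5 = 60.0% → Team Beta
P2: the Infra team 9/20 = 45.0%, Team Beta 18/32 = 56.2% → Team Beta
P1: the Infra team 2/10 = 20.0%, Team Beta 25/74 = 33.8% → Team Beta
Overall: the Infra team 122/219 = 55.7%, Team Beta 46/111 = 41.4% → the Infra team
Team Beta wins each ticket group but the Infra team wins overall — the comparison reverses. Team Beta's tickets skew toward P1, which has a lower base rate.

No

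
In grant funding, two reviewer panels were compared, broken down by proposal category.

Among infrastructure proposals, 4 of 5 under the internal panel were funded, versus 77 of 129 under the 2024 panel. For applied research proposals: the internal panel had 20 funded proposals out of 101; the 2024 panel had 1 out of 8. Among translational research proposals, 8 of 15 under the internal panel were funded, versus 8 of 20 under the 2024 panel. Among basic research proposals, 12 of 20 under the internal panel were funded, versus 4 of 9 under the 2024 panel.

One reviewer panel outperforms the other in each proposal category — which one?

the internal panel

Infrastructure: the internal panel 4/5 = 80.0%, the 2024 panel 77/129 = 59.7% → the internal panel
Applied research: the internal panel 20/101 = 19.8%, the 2024 panel 1/8 = 12.5% → the internal panel
Translational research: the internal panel 8/15 = 53.3%, the 2024 panel 8/20 = 40.0% → the internal panel
Basic research: the internal panel 12/20 = 60.0%, the 2024 panel 4/9 = 44.4% → the internal panel
The internal panel has the higher rate in all 4 groups.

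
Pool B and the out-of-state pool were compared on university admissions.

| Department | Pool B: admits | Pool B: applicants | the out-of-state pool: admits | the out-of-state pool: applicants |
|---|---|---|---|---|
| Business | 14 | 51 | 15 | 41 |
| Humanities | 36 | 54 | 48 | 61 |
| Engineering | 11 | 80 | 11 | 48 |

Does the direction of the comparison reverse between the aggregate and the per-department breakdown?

Business: Pool B 14/51 = 27.5%, the out-of-state pool 15/41 = 36.6% → the out-of-state pool
Humanities: Pool B 36/54 = 66.7%, the out-of-state pool 48/61 = 78.7% → the out-of-state pool
Engineering: Pool B 11/80 = 13.8%, the out-of-state pool 11/48 = 22.9% → the out-of-state pool
Overall: Pool B 61/185 = 33.0%, the out-of-state pool 74/150 = 49.3% → the out-of-state pool
The out-of-state pool wins overall and in every department group — no reversal.

No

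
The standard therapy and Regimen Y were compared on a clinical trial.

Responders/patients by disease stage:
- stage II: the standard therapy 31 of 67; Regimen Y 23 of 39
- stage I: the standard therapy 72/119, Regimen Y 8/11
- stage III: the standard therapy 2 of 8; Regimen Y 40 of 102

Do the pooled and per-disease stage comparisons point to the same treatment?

Stage II: the standard therapy 31/67 = 46.3%, Regimen Y 23/39 = 59.0% → Regimen Y
Stage I: the standard therapy 72/119 = 60.5%, Regimen Y 8/11 = 72.7% → Regimen Y
Stage III: the standard therapy 2/8 = 25.0%, Regimen Y 40/102 = 39.2% → Regimen Y
Overall: the standard therapy 105/194 = 54.1%, Regimen Y 71/152 = 46.7% → the standard therapy
Regimen Y wins each disease group but the standard therapy wins overall — the comparison reverses. Regimen Y's patients skew toward stage III, which has a lower base rate.

No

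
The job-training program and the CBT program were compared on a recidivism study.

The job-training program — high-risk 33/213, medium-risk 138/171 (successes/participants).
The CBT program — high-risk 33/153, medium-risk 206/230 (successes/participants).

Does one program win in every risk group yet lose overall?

No

High-risk: the job-training program 33/213 = 15.5%, the CBT program 33/153 = 21.6% → the CBT program
Medium-risk: the job-training program 138/171 = 80.7%, the CBT program 206/230 = 89.6% → the CBT program
Overall: the job-training program 171/384 = 44.5%, the CBT program 239/383 = 62.4% → the CBT program
The CBT program wins overall and in every risk group — no reversal.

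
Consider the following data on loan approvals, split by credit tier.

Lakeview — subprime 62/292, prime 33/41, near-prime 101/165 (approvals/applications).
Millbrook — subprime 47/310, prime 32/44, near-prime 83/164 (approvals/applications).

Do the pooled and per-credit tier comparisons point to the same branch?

Yes

Subprime: Lakeview 62/292 = 21.2%, Millbrook 47/310 = 15.2% → Lakeview
Prime: Lakeview 33/41 = 80.5%, Millbrook 32/44 = 72.7% → Lakeview
Near-prime: Lakeview 101/165 = 61.2%, Millbrook 83/164 = 50.6% → Lakeview
Overall: Lakeview 196/498 = 39.4%, Millbrook 162/518 = 31.3% → Lakeview
Lakeview wins overall and in every credit group — no reversal.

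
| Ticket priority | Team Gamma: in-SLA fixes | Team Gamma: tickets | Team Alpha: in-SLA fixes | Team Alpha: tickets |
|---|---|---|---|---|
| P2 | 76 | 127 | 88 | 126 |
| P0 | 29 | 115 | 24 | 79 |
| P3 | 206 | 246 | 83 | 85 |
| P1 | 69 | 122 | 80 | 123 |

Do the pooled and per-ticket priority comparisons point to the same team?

Yes

P2: Team Gamma 76/127 = 59.8%, Team Alpha 88/126 = 69.8% → Team Alpha
P0: Team Gamma 29/115 = 25.2%, Team Alpha 24/79 = 30.4% → Team Alpha
P3: Team Gamma 206/246 = 83.7%, Team Alpha 83/85 = 97.6% → Team Alpha
P1: Team Gamma 69/122 = 56.6%, Team Alpha 80/123 = 65.0% → Team Alpha
Overall: Team Gamma 380/610 = 62.3%, Team Alpha 275/413 = 66.6% → Team Alpha
Team Alpha wins overall and in every ticket group — no reversal.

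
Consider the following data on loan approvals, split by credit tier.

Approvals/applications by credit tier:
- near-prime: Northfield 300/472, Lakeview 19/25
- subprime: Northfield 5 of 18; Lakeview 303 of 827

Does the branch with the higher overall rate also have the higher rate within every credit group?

Near-prime: Northfield 300/472 = 63.6%, Lakeview 19/25 = 76.0% → Lakeview
Subprime: Northfield 5/18 = 27.8%, Lakeview 303/827 = 36.6% → Lakeview
Overall: Northfield 305/490 = 62.2%, Lakeview 322/852 = 37.8% → Northfield
Lakeview wins each credit group but Northfield wins overall — the comparison reverses. Lakeview's applications skew toward subprime, which has a lower base rate.

No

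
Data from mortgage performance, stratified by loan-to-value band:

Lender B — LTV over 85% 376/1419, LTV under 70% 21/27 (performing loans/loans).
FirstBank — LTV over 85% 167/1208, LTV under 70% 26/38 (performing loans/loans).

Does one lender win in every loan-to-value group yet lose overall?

No

LTV over 85%: Lender B 376/1419 = 26.5%, FirstBank 167/1208 = 13.8% → Lender B
LTV under 70%: Lender B 21/27 = 77.8%, FirstBank 26/38 = 68.4% → Lender B
Overall: Lender B 397/1446 = 27.5%, FirstBank 193/1246 = 15.5% → Lender B
Lender B wins overall and in every loan-to-value group — no reversal.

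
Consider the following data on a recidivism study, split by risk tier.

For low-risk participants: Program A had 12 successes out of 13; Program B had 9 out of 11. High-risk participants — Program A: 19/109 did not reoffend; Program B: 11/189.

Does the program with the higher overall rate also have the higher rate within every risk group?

Low-risk: Program A 12/13 = 92.3%, Program B 9/11 = 81.8% → Program A
High-risk: Program A 19/109 = 17.4%, Program B 11/189 = 5.8% → Program A
Overall: Program A 31/122 = 25.4%, Program B 20/200 = 10.0% → Program A
Program A wins overall and in every risk group — no reversal.

Yes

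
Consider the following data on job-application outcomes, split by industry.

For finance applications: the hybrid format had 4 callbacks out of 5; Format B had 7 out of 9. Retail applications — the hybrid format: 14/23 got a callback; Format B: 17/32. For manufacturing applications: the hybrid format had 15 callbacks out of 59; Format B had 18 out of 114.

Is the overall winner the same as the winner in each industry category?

Yes

Finance: the hybrid format 4/5 = 80.0%, Format B 7/9 = 77.8% → the hybrid format
Retail: the hybrid format 14/23 = 60.9%, Format B 17/32 = 53.1% → the hybrid format
Manufacturing: the hybrid format 15/59 = 25.4%, Format B 18/114 = 15.8% → the hybrid format
Overall: the hybrid format 33/87 = 37.9%, Format B 42/155 = 27.1% → the hybrid format
The hybrid format wins overall and in every industry group — no reversal.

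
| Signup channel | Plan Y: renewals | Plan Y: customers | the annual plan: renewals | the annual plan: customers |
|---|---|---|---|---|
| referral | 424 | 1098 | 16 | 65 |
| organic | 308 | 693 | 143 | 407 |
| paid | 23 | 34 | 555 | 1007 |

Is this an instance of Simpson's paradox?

Yes

Referral: Plan Y 424/1098 = 38.6%, the annual plan 16/65 = 24.6% → Plan Y
Organic: Plan Y 308/693 = 44.4%, the annual plan 143/407 = 35.1% → Plan Y
Paid: Plan Y 23/34 = 67.6%, the annual plan 555/1007 = 55.1% → Plan Y
Overall: Plan Y 755/1825 = 41.4%, the annual plan 714/1479 = 48.3% → the annual plan
Plan Y wins each signup group but the annual plan wins overall — the comparison reverses. Plan Y's customers skew toward referral, which has a lower base rate.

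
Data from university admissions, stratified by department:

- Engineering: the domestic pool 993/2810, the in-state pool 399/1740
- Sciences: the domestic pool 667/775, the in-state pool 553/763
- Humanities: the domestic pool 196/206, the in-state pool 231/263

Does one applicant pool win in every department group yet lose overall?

No

Engineering: the domestic pool 993/2810 = 35.3%, the in-state pool 399/1740 = 22.9% → the domestic pool
Sciences: the domestic pool 667/775 = 86.1%, the in-state pool 553/763 = 72.5% → the domestic pool
Humanities: the domestic pool 196/206 = 95.1%, the in-state pool 231/263 = 87.8% → the domestic pool
Overall: the domestic pool 1856/3791 = 49.0%, the in-state pool 1183/2766 = 42.8% → the domestic pool
The domestic pool wins overall and in every department group — no reversal.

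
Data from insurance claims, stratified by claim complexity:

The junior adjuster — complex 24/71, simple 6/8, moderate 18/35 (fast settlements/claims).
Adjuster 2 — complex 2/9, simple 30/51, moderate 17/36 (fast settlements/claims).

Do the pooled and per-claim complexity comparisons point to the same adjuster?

Complex: the junior adjuster 24/71 = 33.8%, Adjuster 2 2/9 = 22.2% → the junior adjuster
Simple: the junior adjuster 6/8 = 75.0%, Adjuster 2 30/51 = 58.8% → the junior adjuster
Moderate: the junior adjuster 18/35 = 51.4%, Adjuster 2 17/36 = 47.2% → the junior adjuster
Overall: the junior adjuster 48/114 = 42.1%, Adjuster 2 49/96 = 51.0% → Adjuster 2
The junior adjuster wins each claim group but Adjuster 2 wins overall — the comparison reverses. The junior adjuster's claims skew toward complex, which has a lower base rate.

No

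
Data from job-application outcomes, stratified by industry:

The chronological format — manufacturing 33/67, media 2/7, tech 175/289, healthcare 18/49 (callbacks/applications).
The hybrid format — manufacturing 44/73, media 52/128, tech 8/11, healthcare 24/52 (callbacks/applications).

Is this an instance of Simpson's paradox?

Yes

Manufacturing: the chronological format 33/67 = 49.3%, the hybrid format 44/73 = 60.3% → the hybrid format
Media: the chronological format 2/7 = 28.6%, the hybrid format 52/128 = 40.6% → the hybrid format
Tech: the chronological format 175/289 = 60.6%, the hybrid format 8/11 = 72.7% → the hybrid format
Healthcare: the chronological format 18/49 = 36.7%, the hybrid format 24/52 = 46.2% → the hybrid format
Overall: the chronological format 228/412 = 55.3%, the hybrid format 128/264 = 48.5% → the chronological format
The hybrid format wins each industry group but the chronological format wins overall — the comparison reverses. The hybrid format's applications skew toward media, which has a lower base rate.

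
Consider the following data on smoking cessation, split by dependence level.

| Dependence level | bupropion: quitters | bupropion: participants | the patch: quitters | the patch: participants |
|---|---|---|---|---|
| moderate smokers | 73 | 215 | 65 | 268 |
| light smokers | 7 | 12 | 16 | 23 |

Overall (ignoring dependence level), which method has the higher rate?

bupropion

Moderate smokers: bupropion 73/215 = 34.0%, the patch 65/268 = 24.3% → bupropion
Light smokers: bupropion 7/12 = 58.3%, the patch 16/23 = 69.6% → the patch
Overall: bupropion 80/227 = 35.2%, the patch 81/291 = 27.8% → bupropion
(Neither sweeps every dependence group, but bupropion has the higher pooled rate.)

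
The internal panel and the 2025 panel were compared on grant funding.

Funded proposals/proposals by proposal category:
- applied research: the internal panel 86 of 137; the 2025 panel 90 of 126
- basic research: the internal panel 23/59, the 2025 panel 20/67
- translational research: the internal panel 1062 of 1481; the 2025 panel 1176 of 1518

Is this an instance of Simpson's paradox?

Applied research: the internal panel 86/137 = 62.8%, the 2025 panel 90/126 = 71.4% → the 2025 panel
Basic research: the internal panel 23/59 = 39.0%, the 2025 panel 20/67 = 29.9% → the internal panel
Translational research: the internal panel 1062/1481 = 71.7%, the 2025 panel 1176/1518 = 77.5% → the 2025 panel
Overall: the internal panel 1171/1677 = 69.8%, the 2025 panel 1286/1711 = 75.2% → the 2025 panel
Neither sweeps: the internal panel wins 1 of 3 groups, the 2025 panel wins 2. The 2025 panel wins overall but not every group — no Simpson reversal.

No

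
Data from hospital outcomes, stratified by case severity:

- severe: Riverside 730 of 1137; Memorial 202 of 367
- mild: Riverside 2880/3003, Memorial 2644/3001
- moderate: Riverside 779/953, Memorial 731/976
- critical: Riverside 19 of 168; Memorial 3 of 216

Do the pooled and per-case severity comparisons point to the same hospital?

Severe: Riverside 730/1137 = 64.2%, Memorial 202/367 = 55.0% → Riverside
Mild: Riverside 2880/3003 = 95.9%, Memorial 2644/3001 = 88.1% → Riverside
Moderate: Riverside 779/953 = 81.7%, Memorial 731/976 = 74.9% → Riverside
Critical: Riverside 19/168 = 11.3%, Memorial 3/216 = 1.4% → Riverside
Overall: Riverside 4408/5261 = 83.8%, Memorial 3580/4560 = 78.5% → Riverside
Riverside wins overall and in every case group — no reversal.

Yes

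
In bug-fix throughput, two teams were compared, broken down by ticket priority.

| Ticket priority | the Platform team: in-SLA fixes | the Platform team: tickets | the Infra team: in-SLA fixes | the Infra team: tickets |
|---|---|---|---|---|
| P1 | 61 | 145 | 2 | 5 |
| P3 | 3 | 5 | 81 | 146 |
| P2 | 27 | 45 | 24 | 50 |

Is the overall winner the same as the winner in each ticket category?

P1: the Platform team 61/145 = 42.1%, the Infra team 2/5 = 40.0% → the Platform team
P3: the Platform team 3/5 = 60.0%, the Infra team 81/146 = 55.5% → the Platform team
P2: the Platform team 27/45 = 60.0%, the Infra team 24/50 = 48.0% → the Platform team
Overall: the Platform team 91/195 = 46.7%, the Infra team 107/201 = 53.2% → the Infra team
The Platform team wins each ticket group but the Infra team wins overall — the comparison reverses. The Platform team's tickets skew toward P1, which has a lower base rate.

No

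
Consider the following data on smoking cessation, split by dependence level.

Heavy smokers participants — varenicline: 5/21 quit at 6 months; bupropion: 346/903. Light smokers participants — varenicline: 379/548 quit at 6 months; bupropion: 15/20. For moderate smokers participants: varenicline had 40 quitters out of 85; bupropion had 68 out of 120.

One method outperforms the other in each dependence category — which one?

bupropion

Heavy smokers: varenicline 5/21 = 23.8%, bupropion 346/903 = 38.3% → bupropion
Light smokers: varenicline 379/548 = 69.2%, bupropion 15/20 = 75.0% → bupropion
Moderate smokers: varenicline 40/85 = 47.1%, bupropion 68/120 = 56.7% → bupropion
Bupropion has the higher rate in all 3 groups.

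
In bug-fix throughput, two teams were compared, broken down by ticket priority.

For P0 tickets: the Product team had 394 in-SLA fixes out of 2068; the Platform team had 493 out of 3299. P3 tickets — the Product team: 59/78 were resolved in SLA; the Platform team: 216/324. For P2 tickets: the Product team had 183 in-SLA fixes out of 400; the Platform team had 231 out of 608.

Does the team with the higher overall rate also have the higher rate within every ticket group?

Yes

P0: the Product team 394/2068 = 19.1%, the Platform team 493/3299 = 14.9% → the Product team
P3: the Product team 59/78 = 75.6%, the Platform team 216/324 = 66.7% → the Product team
P2: the Product team 183/400 = 45.8%, the Platform team 231/608 = 38.0% → the Product team
Overall: the Product team 636/2546 = 25.0%, the Platform team 940/4231 = 22.2% → the Product team
The Product team wins overall and in every ticket group — no reversal.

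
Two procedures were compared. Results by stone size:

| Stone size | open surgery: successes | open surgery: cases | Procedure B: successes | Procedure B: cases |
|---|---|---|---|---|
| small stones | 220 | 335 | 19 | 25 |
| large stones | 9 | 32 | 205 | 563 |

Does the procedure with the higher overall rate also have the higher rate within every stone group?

Small stones: open surgery 220/335 = 65.7%, Procedure B 19/25 = 76.0% → Procedure B
Large stones: open surgery 9/32 = 28.1%, Procedure B 205/563 = 36.4% → Procedure B
Overall: open surgery 229/367 = 62.4%, Procedure B 224/588 = 38.1% → open surgery
Procedure B wins each stone group but open surgery wins overall — the comparison reverses. Procedure B's cases skew toward large stones, which has a lower base rate.

No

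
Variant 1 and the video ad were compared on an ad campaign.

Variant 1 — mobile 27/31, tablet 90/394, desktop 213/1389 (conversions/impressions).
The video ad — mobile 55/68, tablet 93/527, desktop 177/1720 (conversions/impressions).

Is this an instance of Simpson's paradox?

Mobile: Variant 1 27/31 = 87.1%, the video ad 55/68 = 80.9% → Variant 1
Tablet: Variant 1 90/394 = 22.8%, the video ad 93/527 = 17.6% → Variant 1
Desktop: Variant 1 213/1389 = 15.3%, the video ad 177/1720 = 10.3% → Variant 1
Overall: Variant 1 330/1814 = 18.2%, the video ad 325/2315 = 14.0% → Variant 1
Variant 1 wins overall and in every device group — no reversal.

No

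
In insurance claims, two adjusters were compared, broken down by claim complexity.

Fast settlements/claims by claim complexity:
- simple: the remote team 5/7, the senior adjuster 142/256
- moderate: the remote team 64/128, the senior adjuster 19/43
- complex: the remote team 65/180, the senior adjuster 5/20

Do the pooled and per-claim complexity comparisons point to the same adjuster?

No

Simple: the remote team 5/7 = 71.4%, the senior adjuster 142/256 = 55.5% → the remote team
Moderate: the remote team 64/128 = 50.0%, the senior adjuster 19/43 = 44.2% → the remote team
Complex: the remote team 65/180 = 36.1%, the senior adjuster 5/20 = 25.0% → the remote team
Overall: the remote team 134/315 = 42.5%, the senior adjuster 166/319 = 52.0% → the senior adjuster
The remote team wins each claim group but the senior adjuster wins overall — the comparison reverses. The remote team's claims skew toward complex, which has a lower base rate.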